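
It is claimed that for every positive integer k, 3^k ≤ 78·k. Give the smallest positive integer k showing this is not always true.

A counterexample is any positive integer k such that 3^k > 78·k; we check each in order.
For k = 1, 2, 3, 4, 5 the conclusion holds.
k = 6: 3^k = 729 and 78·k = 468, so 729 > 468.
So k = 6 is the smallest counterexample.

k = 6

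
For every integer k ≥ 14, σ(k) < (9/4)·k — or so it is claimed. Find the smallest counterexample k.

A counterexample is any integer k ≥ 14 such that the claim fails; we check each in order.
The first 10 eligible values, up to k = 23, all satisfy the conclusion.
k = 24: σ(24) = 60; 60 ≥ 54.
Thus k = 24 disproves the claim, and no smaller k works.

k = 24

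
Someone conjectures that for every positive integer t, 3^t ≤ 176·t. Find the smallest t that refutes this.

t = 7

A counterexample is any positive integer t such that 3^t > 176·t; we check each in order.
t = 1: 3^t = 3 and 176·t = 176, so 3 ≤ 176.
t = 2: 3^t = 9 and 176·t = 352, so 9 ≤ 352.
t = 3: 3^t = 27 and 176·t = 528, so 27 ≤ 528.
t = 4: 3^t = 81 and 176·t = 704, so 81 ≤ 704.
t = 5: 3^t = 243 and 176·t = 880, so 243 ≤ 880.
t = 6: 3^t = 729 and 176·t = 1056, so 729 ≤ 1056.
t = 7: 3^t = 2187 and 176·t = 1232, so 2187 > 1232.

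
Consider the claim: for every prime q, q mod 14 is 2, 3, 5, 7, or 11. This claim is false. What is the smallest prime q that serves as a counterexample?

A counterexample is any prime q such that the claim fails; we check each in order.
q = 2: 2 mod 14 = 2.
q = 3: 3 mod 14 = 3.
q = 5: 5 mod 14 = 5.
q = 7: 7 mod 14 = 7.
q = 11: 11 mod 14 = 11.
q = 13: 13 mod 14 = 13 — not in {2, 3, 5, 7, 11}.
Thus q = 13 disproves the claim, and no smaller q works.

q = 13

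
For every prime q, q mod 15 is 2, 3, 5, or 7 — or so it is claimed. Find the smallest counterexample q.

q = 11

A counterexample is any prime q such that the claim fails; we check each in order.
For q = 2, 3, 5, 7 the conclusion holds.
q = 11: 11 mod 15 = 11 — not in {2, 3, 5, 7}.
Hence q = 11 is a counterexample.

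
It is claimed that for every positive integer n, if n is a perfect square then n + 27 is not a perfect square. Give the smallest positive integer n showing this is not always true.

A counterexample is any positive integer n such that n is a perfect square but n + 27 is a perfect square; we check each in order.
n = 1: 1 + 27 = 28, not a perfect square.
n = 4: 4 + 27 = 31, not a perfect square.
n = 9: 9 = 3² and 9 + 27 = 36 = 6².

n = 9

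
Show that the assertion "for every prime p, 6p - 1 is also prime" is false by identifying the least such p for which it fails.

Check each prime p in order until 6p - 1 is not prime.
The first 4 eligible values, up to p = 7, all satisfy the conclusion.
p = 11: 6p - 1 = 65 = 5 × 13, not prime.
So p = 11 is the smallest counterexample.

p = 11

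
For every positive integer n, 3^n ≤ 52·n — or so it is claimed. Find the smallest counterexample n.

We need the least positive integer n for which 3^n > 52·n.
n = 1: 3^n = 3 and 52·n = 52, so 3 ≤ 52.
n = 2: 3^n = 9 and 52·n = 104, so 9 ≤ 104.
n = 3: 3^n = 27 and 52·n = 156, so 27 ≤ 156.
n = 4: 3^n = 81 and 52·n = 208, so 81 ≤ 208.
n = 5: 3^n = 243 and 52·n = 260, so 243 ≤ 260.
n = 6: 3^n = 729 and 52·n = 312, so 729 > 312.

n = 6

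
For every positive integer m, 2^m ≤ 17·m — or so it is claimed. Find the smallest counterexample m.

m = 7

Check each positive integer m in order until 2^m > 17·m.
For m = 1, 2, 3, 4, 5, 6 the conclusion holds.
m = 7: 2^m = 128 and 17·m = 119, so 128 > 119.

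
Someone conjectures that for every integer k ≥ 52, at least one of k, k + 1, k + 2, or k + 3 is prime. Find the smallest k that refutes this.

k = 54

We need the least integer k ≥ 52 for which k, k + 1, k + 2, k + 3 are all composite.
k = 52: 53 is prime.
k = 53: 53 is prime.
k = 54: 54 = 2 × 27; 55 = 5 × 11; 56 = 2 × 28; 57 = 3 × 19 — all composite.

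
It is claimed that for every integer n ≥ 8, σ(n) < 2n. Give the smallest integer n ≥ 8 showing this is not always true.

We need the least integer n ≥ 8 for which the claim fails.
n = 8: σ(8) = 15; 15 < 16.
n = 9: σ(9) = 13; 13 < 18.
n = 10: σ(10) = 18; 18 < 20.
n = 11: σ(11) = 12; 12 < 22.
n = 12: σ(12) = 28; 28 ≥ 24.
Hence n = 12 is a counterexample.

n = 12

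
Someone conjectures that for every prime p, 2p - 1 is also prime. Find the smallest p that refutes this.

We need the least prime p for which 2p - 1 is not prime.
p = 2: 2p - 1 = 3, prime.
p = 3: 2p - 1 = 5, prime.
p = 5: 2p - 1 = 9 = 3 × 3, not prime.

p = 5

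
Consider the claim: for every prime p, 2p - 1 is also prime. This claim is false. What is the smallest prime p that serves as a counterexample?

p = 5

Check each prime p in order until 2p - 1 is not prime.
For p = 2, 3 the conclusion holds.
p = 5: 2p - 1 = 9 = 3 × 3, not prime.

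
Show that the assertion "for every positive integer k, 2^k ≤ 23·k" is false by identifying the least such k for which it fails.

k = 8

For k = 1, 2, 3, 4, 5, 6, 7 the conclusion holds.
k = 8: 2^k = 256 and 23·k = 184, so 256 > 184.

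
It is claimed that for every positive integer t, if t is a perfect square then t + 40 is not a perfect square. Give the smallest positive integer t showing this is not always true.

For t = 1, 4 the conclusion holds.
t = 9: 9 = 3² and 9 + 40 = 49 = 7².

t = 9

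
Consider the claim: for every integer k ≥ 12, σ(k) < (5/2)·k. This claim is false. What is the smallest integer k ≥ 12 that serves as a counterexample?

We need the least integer k ≥ 12 for which the claim fails.
For k = 12, 13, 14, 15, …, 21, 22, 23 the conclusion holds.
k = 24: σ(24) = 60; 60 ≥ 60.
So k = 24 is the smallest counterexample.

k = 24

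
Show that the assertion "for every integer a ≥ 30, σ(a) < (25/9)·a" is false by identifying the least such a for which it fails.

a = 60

The first 30 eligible values, up to a = 59, all satisfy the conclusion.
a = 60: σ(60) = 168; 168 ≥ 500/3.
So a = 60 is the smallest counterexample.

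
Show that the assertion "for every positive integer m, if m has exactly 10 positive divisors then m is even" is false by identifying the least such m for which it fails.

m = 405

For m = 48, 80, 112, 162, 176, 208, 272, 304, 368 the conclusion holds.
m = 405: divisors of 405: 10 divisors; 405 is odd.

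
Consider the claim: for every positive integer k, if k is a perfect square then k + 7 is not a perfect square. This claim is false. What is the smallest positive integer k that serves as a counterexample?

We need the least positive integer k for which k is a perfect square but k + 7 is a perfect square.
k = 1: 1 + 7 = 8, not a perfect square.
k = 4: 4 + 7 = 11, not a perfect square.
k = 9: 9 = 3² and 9 + 7 = 16 = 4².

k = 9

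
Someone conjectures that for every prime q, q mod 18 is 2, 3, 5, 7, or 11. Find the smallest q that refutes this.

A counterexample is any prime q such that the claim fails; we check each in order.
The first 5 eligible values, up to q = 11, all satisfy the conclusion.
q = 13: 13 mod 18 = 13 — not in {2, 3, 5, 7, 11}.

q = 13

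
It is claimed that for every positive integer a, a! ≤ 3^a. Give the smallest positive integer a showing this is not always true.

A counterexample is any positive integer a such that a! > 3^a; we check each in order.
The first 6 eligible values, up to a = 6, all satisfy the conclusion.
a = 7: a! = 5040 and 3^a = 2187, so 5040 > 2187.
Hence a = 7 is a counterexample.

a = 7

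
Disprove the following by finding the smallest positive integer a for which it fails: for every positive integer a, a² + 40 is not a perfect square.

a = 3

Check each positive integer a in order until a² + 40 is a perfect square.
a = 1: 1² + 40 = 41, not a perfect square.
a = 2: 2² + 40 = 44, not a perfect square.
a = 3: 3² + 40 = 49 = 7², a perfect square.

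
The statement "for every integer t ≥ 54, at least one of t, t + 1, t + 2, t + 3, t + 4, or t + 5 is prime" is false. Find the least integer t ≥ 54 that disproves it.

t = 90

Check each integer t ≥ 54 in order until t, t + 1, t + 2, t + 3, t + 4, t + 5 are all composite.
For t = 54, 55, 56, 57, …, 87, 88, 89 the conclusion holds.
t = 90: 90 = 2 × 45; 91 = 7 × 13; 92 = 2 × 46; 93 = 3 × 31; 94 = 2 × 47; 95 = 5 × 19 — all composite.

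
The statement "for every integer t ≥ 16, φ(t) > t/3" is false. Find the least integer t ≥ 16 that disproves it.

t = 18

Check each integer t ≥ 16 in order until the claim fails.
For t = 16, 17 the conclusion holds.
t = 18: φ(18) = 6 and 18/3 = 6, so φ(18) ≤ 18/3.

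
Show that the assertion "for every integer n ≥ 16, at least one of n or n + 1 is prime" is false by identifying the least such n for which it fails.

We need the least integer n ≥ 16 for which n, n + 1 are both composite.
The first 4 eligible values, up to n = 19, all satisfy the conclusion.
n = 20: 20 = 2 × 10; 21 = 3 × 7 — both composite.
Thus n = 20 disproves the claim, and no smaller n works.

n = 20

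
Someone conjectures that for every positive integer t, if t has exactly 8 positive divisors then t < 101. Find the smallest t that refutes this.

t = 102

A counterexample is any positive integer t such that t has exactly 8 positive divisors but the claim fails; we check each in order.
The first 10 eligible values, up to t = 88, all satisfy the conclusion.
t = 102: τ(102) = 8; 102 ≥ 101.
So t = 102 is the smallest counterexample.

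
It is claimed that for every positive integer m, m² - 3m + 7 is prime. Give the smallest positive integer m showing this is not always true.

We need the least positive integer m for which m² - 3m + 7 is not prime.
The first 5 eligible values, up to m = 5, all satisfy the conclusion.
m = 6: m² - 3m + 7 = 25 = 5 × 5, composite.
Thus m = 6 disproves the claim, and no smaller m works.

m = 6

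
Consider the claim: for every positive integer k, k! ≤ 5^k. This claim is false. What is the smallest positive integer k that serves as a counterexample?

k = 12

A counterexample is any positive integer k such that k! > 5^k; we check each in order.
The first 11 eligible values, up to k = 11, all satisfy the conclusion.
k = 12: k! = 479001600 and 5^k = 244140625, so 479001600 > 244140625.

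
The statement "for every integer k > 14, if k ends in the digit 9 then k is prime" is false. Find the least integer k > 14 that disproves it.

k = 39

A counterexample is any integer k > 14 such that k ends in the digit 9 but k is not prime; we check each in order.
For k = 19, 29 the conclusion holds.
k = 39: 39 ends in 9; 39 = 3 × 13, composite.
Hence k = 39 is a counterexample.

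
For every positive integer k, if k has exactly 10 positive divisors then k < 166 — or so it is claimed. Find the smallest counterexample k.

k = 176

k = 48: τ(48) = 10; 48 < 166.
k = 80: τ(80) = 10; 80 < 166.
k = 112: τ(112) = 10; 112 < 166.
k = 162: τ(162) = 10; 162 < 166.
k = 176: τ(176) = 10; 176 ≥ 166.
Thus k = 176 disproves the claim, and no smaller k works.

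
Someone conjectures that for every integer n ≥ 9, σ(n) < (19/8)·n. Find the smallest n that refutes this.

The first 15 eligible values, up to n = 23, all satisfy the conclusion.
n = 24: σ(24) = 60; 60 ≥ 57.
So n = 24 is the smallest counterexample.

n = 24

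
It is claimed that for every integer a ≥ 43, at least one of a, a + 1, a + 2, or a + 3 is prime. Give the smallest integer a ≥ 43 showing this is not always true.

For a = 43, 44, 45, 46, 47 the conclusion holds.
a = 48: 48 = 2 × 24; 49 = 7 × 7; 50 = 2 × 25; 51 = 3 × 17 — all composite.

a = 48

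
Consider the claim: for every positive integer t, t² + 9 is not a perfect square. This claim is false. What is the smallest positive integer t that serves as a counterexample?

We need the least positive integer t for which t² + 9 is a perfect square.
t = 1: 1² + 9 = 10, not a perfect square.
t = 2: 2² + 9 = 13, not a perfect square.
t = 3: 3² + 9 = 18, not a perfect square.
t = 4: 4² + 9 = 25 = 5², a perfect square.
So t = 4 is the smallest counterexample.

t = 4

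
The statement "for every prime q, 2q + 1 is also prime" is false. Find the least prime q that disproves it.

q = 7

Check each prime q in order until 2q + 1 is not prime.
For q = 2, 3, 5 the conclusion holds.
q = 7: 2q + 1 = 15 = 3 × 5, not prime.
Hence q = 7 is a counterexample.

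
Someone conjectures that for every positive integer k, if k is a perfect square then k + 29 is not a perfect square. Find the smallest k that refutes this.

Check each positive integer k in order until k is a perfect square but k + 29 is a perfect square.
For k = 1, 4, 9, 16, …, 121, 144, 169 the conclusion holds.
k = 196: 196 = 14² and 196 + 29 = 225 = 15².
So k = 196 is the smallest counterexample.

k = 196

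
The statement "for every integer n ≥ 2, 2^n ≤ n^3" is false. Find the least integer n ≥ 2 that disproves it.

n = 10

Check each integer n ≥ 2 in order until 2^n > n^3.
n = 2: 2^n = 4 and n^3 = 8, so 4 ≤ 8.
n = 3: 2^n = 8 and n^3 = 27, so 8 ≤ 27.
n = 4: 2^n = 16 and n^3 = 64, so 16 ≤ 64.
n = 5: 2^n = 32 and n^3 = 125, so 32 ≤ 125.
n = 6: 2^n = 64 and n^3 = 216, so 64 ≤ 216.
n = 7: 2^n = 128 and n^3 = 343, so 128 ≤ 343.
n = 8: 2^n = 256 and n^3 = 512, so 256 ≤ 512.
n = 9: 2^n = 512 and n^3 = 729, so 512 ≤ 729.
n = 10: 2^n = 1024 and n^3 = 1000, so 1024 > 1000.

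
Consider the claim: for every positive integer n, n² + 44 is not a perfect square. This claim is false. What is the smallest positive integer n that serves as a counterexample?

For n = 1, 2, 3, 4, 5, 6, 7, 8, 9 the conclusion holds.
n = 10: 10² + 44 = 144 = 12², a perfect square.
Thus n = 10 disproves the claim, and no smaller n works.

n = 10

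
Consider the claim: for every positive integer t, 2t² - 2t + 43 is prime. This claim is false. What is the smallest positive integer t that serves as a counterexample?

A counterexample is any positive integer t such that 2t² - 2t + 43 is not prime; we check each in order.
For t = 1, 2 the conclusion holds.
t = 3: 2t² - 2t + 43 = 55 = 5 × 11, composite.

t = 3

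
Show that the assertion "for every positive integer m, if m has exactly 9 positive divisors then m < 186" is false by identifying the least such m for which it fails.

A counterexample is any positive integer m such that m has exactly 9 positive divisors but the claim fails; we check each in order.
For m = 36, 100 the conclusion holds.
m = 196: τ(196) = 9; 196 ≥ 186.
So m = 196 is the smallest counterexample.

m = 196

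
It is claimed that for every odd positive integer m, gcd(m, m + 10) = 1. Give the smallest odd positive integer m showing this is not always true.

m = 1: gcd(1, 11) = 1.
m = 3: gcd(3, 13) = 1.
m = 5: gcd(5, 15) = 5.
So m = 5 is the smallest counterexample.

m = 5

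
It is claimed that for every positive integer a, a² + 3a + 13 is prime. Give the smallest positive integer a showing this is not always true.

We need the least positive integer a for which a² + 3a + 13 is not prime.
The first 8 eligible values, up to a = 8, all satisfy the conclusion.
a = 9: a² + 3a + 13 = 121 = 11 × 11, composite.
Hence a = 9 is a counterexample.

a = 9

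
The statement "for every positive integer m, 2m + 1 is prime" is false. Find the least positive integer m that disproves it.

We need the least positive integer m for which 2m + 1 is not prime.
m = 1: 2m + 1 = 3, prime.
m = 2: 2m + 1 = 5, prime.
m = 3: 2m + 1 = 7, prime.
m = 4: 2m + 1 = 9 = 3 × 3, composite.

m = 4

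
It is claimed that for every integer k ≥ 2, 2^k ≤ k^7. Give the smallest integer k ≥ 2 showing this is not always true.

k = 37

Check each integer k ≥ 2 in order until 2^k > k^7.
For k = 2, 3, 4, 5, …, 34, 35, 36 the conclusion holds.
k = 37: 2^k = 137438953472 and k^7 = 94931877133, so 137438953472 > 94931877133.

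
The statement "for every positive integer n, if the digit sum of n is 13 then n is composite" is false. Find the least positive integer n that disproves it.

n = 67

A counterexample is any positive integer n such that the digit sum of n is 13 but n is prime; we check each in order.
n = 49: digit sum 13; 49 is composite.
n = 58: digit sum 13; 58 is composite.
n = 67: digit sum 13; 67 is prime, not composite.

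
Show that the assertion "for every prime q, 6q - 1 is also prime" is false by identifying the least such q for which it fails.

We need the least prime q for which 6q - 1 is not prime.
The first 4 eligible values, up to q = 7, all satisfy the conclusion.
q = 11: 6q - 1 = 65 = 5 × 13, not prime.

q = 11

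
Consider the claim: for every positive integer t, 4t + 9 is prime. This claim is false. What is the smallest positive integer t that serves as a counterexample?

A counterexample is any positive integer t such that 4t + 9 is not prime; we check each in order.
For t = 1, 2 the conclusion holds.
t = 3: 4t + 9 = 21 = 3 × 7, composite.

t = 3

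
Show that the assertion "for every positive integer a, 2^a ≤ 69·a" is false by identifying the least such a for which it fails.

a = 10

A counterexample is any positive integer a such that 2^a > 69·a; we check each in order.
For a = 1, 2, 3, 4, 5, 6, 7, 8, 9 the conclusion holds.
a = 10: 2^a = 1024 and 69·a = 690, so 1024 > 690.
Hence a = 10 is a counterexample.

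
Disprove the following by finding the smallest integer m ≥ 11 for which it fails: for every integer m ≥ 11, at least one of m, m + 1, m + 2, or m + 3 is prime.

Check each integer m ≥ 11 in order until m, m + 1, m + 2, m + 3 are all composite.
The first 13 eligible values, up to m = 23, all satisfy the conclusion.
m = 24: 24 = 2 × 12; 25 = 5 × 5; 26 = 2 × 13; 27 = 3 × 9 — all composite.
Hence m = 24 is a counterexample.

m = 24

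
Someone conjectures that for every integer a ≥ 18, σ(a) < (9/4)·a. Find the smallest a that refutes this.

a = 24

a = 18: σ(18) = 39; 39 < 81/2.
a = 19: σ(19) = 20; 20 < 171/4.
a = 20: σ(20) = 42; 42 < 45.
a = 21: σ(21) = 32; 32 < 189/4.
a = 22: σ(22) = 36; 36 < 99/2.
a = 23: σ(23) = 24; 24 < 207/4.
a = 24: σ(24) = 60; 60 ≥ 54.
So a = 24 is the smallest counterexample.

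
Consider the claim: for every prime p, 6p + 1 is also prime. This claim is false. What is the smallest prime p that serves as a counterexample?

p = 19

We need the least prime p for which 6p + 1 is not prime.
The first 7 eligible values, up to p = 17, all satisfy the conclusion.
p = 19: 6p + 1 = 115 = 5 × 23, not prime.
Hence p = 19 is a counterexample.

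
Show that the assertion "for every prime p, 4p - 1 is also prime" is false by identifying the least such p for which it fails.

p = 7

A counterexample is any prime p such that 4p - 1 is not prime; we check each in order.
p = 2: 4p - 1 = 7, prime.
p = 3: 4p - 1 = 11, prime.
p = 5: 4p - 1 = 19, prime.
p = 7: 4p - 1 = 27 = 3 × 9, not prime.
So p = 7 is the smallest counterexample.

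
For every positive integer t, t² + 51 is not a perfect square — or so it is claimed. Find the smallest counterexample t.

For t = 1, 2, 3, 4, 5, 6 the conclusion holds.
t = 7: 7² + 51 = 100 = 10², a perfect square.

t = 7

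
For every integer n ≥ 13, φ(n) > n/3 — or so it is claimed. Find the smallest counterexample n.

We need the least integer n ≥ 13 for which the claim fails.
n = 13: φ(13) = 12 and 13/3 = 13/3, so φ(13) > 13/3.
n = 14: φ(14) = 6 and 14/3 = 14/3, so φ(14) > 14/3.
n = 15: φ(15) = 8 and 15/3 = 5, so φ(15) > 15/3.
n = 16: φ(16) = 8 and 16/3 = 16/3, so φ(16) > 16/3.
n = 17: φ(17) = 16 and 17/3 = 17/3, so φ(17) > 17/3.
n = 18: φ(18) = 6 and 18/3 = 6, so φ(18) ≤ 18/3.

n = 18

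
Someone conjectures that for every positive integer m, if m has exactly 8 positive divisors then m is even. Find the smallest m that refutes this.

m = 105

For m = 24, 30, 40, 42, …, 88, 102, 104 the conclusion holds.
m = 105: divisors of 105: 1, 3, 5, 7, 15, 21, 35, 105; 105 is odd.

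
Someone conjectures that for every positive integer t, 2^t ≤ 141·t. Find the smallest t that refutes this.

t = 11

For t = 1, 2, 3, 4, 5, 6, 7, 8, 9, 10 the conclusion holds.
t = 11: 2^t = 2048 and 141·t = 1551, so 2048 > 1551.
Hence t = 11 is a counterexample.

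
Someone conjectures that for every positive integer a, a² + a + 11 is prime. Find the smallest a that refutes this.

Check each positive integer a in order until a² + a + 11 is not prime.
The first 9 eligible values, up to a = 9, all satisfy the conclusion.
a = 10: a² + a + 11 = 121 = 11 × 11, composite.
Thus a = 10 disproves the claim, and no smaller a works.

a = 10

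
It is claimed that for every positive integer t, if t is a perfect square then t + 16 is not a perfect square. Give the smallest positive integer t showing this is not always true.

A counterexample is any positive integer t such that t is a perfect square but t + 16 is a perfect square; we check each in order.
t = 1: 1 + 16 = 17, not a perfect square.
t = 4: 4 + 16 = 20, not a perfect square.
t = 9: 9 = 3² and 9 + 16 = 25 = 5².
Thus t = 9 disproves the claim, and no smaller t works.

t = 9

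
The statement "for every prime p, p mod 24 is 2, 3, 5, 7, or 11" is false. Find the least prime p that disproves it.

p = 2: 2 mod 24 = 2.
p = 3: 3 mod 24 = 3.
p = 5: 5 mod 24 = 5.
p = 7: 7 mod 24 = 7.
p = 11: 11 mod 24 = 11.
p = 13: 13 mod 24 = 13 — not in {2, 3, 5, 7, 11}.
Thus p = 13 disproves the claim, and no smaller p works.

p = 13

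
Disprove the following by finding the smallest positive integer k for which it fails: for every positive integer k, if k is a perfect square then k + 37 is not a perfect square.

For k = 1, 4, 9, 16, …, 225, 256, 289 the conclusion holds.
k = 324: 324 = 18² and 324 + 37 = 361 = 19².

k = 324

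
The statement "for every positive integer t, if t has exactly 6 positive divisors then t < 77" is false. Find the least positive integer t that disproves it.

For t = 12, 18, 20, 28, …, 68, 75, 76 the conclusion holds.
t = 92: τ(92) = 6; 92 ≥ 77.
Thus t = 92 disproves the claim, and no smaller t works.

t = 92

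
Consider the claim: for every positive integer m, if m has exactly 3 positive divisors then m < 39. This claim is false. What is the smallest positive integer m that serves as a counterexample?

m = 49

A counterexample is any positive integer m such that m has exactly 3 positive divisors but the claim fails; we check each in order.
For m = 4, 9, 25 the conclusion holds.
m = 49: τ(49) = 3; 49 ≥ 39.
Thus m = 49 disproves the claim, and no smaller m works.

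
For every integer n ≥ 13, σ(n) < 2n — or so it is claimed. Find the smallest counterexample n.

n = 18

A counterexample is any integer n ≥ 13 such that the claim fails; we check each in order.
For n = 13, 14, 15, 16, 17 the conclusion holds.
n = 18: σ(18) = 39; 39 ≥ 36.
Thus n = 18 disproves the claim, and no smaller n works.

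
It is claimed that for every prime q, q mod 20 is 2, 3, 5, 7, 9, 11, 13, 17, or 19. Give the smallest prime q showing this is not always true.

A counterexample is any prime q such that the claim fails; we check each in order.
For q = 2, 3, 5, 7, …, 29, 31, 37 the conclusion holds.
q = 41: 41 mod 20 = 1 — not in {2, 3, 5, 7, 9, 11, 13, 17, 19}.
So q = 41 is the smallest counterexample.

q = 41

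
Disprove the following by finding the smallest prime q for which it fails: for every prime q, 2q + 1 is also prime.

Check each prime q in order until 2q + 1 is not prime.
For q = 2, 3, 5 the conclusion holds.
q = 7: 2q + 1 = 15 = 3 × 5, not prime.

q = 7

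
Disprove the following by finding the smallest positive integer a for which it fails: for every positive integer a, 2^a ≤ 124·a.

a = 11

Check each positive integer a in order until 2^a > 124·a.
For a = 1, 2, 3, 4, 5, 6, 7, 8, 9, 10 the conclusion holds.
a = 11: 2^a = 2048 and 124·a = 1364, so 2048 > 1364.
Thus a = 11 disproves the claim, and no smaller a works.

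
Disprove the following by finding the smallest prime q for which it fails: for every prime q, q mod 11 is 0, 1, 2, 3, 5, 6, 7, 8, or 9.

q = 37

The first 11 eligible values, up to q = 31, all satisfy the conclusion.
q = 37: 37 mod 11 = 4 — not in {0, 1, 2, 3, 5, 6, 7, 8, 9}.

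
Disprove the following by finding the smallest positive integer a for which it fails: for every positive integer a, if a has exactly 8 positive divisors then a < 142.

a = 152

For a = 24, 30, 40, 42, …, 135, 136, 138 the conclusion holds.
a = 152: τ(152) = 8; 152 ≥ 142.
Hence a = 152 is a counterexample.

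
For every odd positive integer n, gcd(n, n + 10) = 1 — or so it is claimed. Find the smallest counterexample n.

n = 5

n = 1: gcd(1, 11) = 1.
n = 3: gcd(3, 13) = 1.
n = 5: gcd(5, 15) = 5.
So n = 5 is the smallest counterexample.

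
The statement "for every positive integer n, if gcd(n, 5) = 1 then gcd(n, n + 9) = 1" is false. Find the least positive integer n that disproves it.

We need the least positive integer n for which gcd(n, 5) = 1 but gcd(n, n + 9) > 1.
For n = 1, 2 the conclusion holds.
n = 3: gcd(3, 12) = 3.
Thus n = 3 disproves the claim, and no smaller n works.

n = 3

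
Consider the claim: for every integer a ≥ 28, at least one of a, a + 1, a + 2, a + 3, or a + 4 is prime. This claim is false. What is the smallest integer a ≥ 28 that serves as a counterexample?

a = 32

A counterexample is any integer a ≥ 28 such that a, a + 1, a + 2, a + 3, a + 4 are all composite; we check each in order.
The first 4 eligible values, up to a = 31, all satisfy the conclusion.
a = 32: 32 = 2 × 16; 33 = 3 × 11; 34 = 2 × 17; 35 = 5 × 7; 36 = 2 × 18 — all composite.
Thus a = 32 disproves the claim, and no smaller a works.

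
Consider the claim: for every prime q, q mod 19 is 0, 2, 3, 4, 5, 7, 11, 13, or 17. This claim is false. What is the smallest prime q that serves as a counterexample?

q = 29

We need the least prime q for which the claim fails.
The first 9 eligible values, up to q = 23, all satisfy the conclusion.
q = 29: 29 mod 19 = 10 — not in {0, 2, 3, 4, 5, 7, 11, 13, 17}.
Thus q = 29 disproves the claim, and no smaller q works.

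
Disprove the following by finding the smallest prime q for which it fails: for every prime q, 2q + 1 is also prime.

q = 7

Check each prime q in order until 2q + 1 is not prime.
q = 2: 2q + 1 = 5, prime.
q = 3: 2q + 1 = 7, prime.
q = 5: 2q + 1 = 11, prime.
q = 7: 2q + 1 = 15 = 3 × 5, not prime.
So q = 7 is the smallest counterexample.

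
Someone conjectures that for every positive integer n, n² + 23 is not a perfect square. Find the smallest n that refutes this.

We need the least positive integer n for which n² + 23 is a perfect square.
The first 10 eligible values, up to n = 10, all satisfy the conclusion.
n = 11: 11² + 23 = 144 = 12², a perfect square.

n = 11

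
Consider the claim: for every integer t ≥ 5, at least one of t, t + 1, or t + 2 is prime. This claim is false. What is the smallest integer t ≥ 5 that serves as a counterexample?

t = 8

Check each integer t ≥ 5 in order until t, t + 1, t + 2 are all composite.
For t = 5, 6, 7 the conclusion holds.
t = 8: 8 = 2 × 4; 9 = 3 × 3; 10 = 2 × 5 — all composite.
Thus t = 8 disproves the claim, and no smaller t works.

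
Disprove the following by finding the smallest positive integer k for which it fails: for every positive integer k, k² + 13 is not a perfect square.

k = 6

A counterexample is any positive integer k such that k² + 13 is a perfect square; we check each in order.
k = 1: 1² + 13 = 14, not a perfect square.
k = 2: 2² + 13 = 17, not a perfect square.
k = 3: 3² + 13 = 22, not a perfect square.
k = 4: 4² + 13 = 29, not a perfect square.
k = 5: 5² + 13 = 38, not a perfect square.
k = 6: 6² + 13 = 49 = 7², a perfect square.
So k = 6 is the smallest counterexample.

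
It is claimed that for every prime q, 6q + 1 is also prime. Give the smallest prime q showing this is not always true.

q = 19

Check each prime q in order until 6q + 1 is not prime.
The first 7 eligible values, up to q = 17, all satisfy the conclusion.
q = 19: 6q + 1 = 115 = 5 × 23, not prime.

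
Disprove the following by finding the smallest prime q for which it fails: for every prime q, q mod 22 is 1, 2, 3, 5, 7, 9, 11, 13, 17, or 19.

The first 11 eligible values, up to q = 31, all satisfy the conclusion.
q = 37: 37 mod 22 = 15 — not in {1, 2, 3, 5, 7, 9, 11, 13, 17, 19}.
Hence q = 37 is a counterexample.

q = 37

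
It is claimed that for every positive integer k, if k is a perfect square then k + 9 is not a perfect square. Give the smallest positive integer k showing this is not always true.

Check each positive integer k in order until k is a perfect square but k + 9 is a perfect square.
For k = 1, 4, 9 the conclusion holds.
k = 16: 16 = 4² and 16 + 9 = 25 = 5².
So k = 16 is the smallest counterexample.

k = 16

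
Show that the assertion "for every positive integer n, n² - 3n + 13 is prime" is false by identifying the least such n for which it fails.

n = 12

A counterexample is any positive integer n such that n² - 3n + 13 is not prime; we check each in order.
For n = 1, 2, 3, 4, …, 9, 10, 11 the conclusion holds.
n = 12: n² - 3n + 13 = 121 = 11 × 11, composite.
Thus n = 12 disproves the claim, and no smaller n works.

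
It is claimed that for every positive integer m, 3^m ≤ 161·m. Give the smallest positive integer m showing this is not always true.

For m = 1, 2, 3, 4, 5, 6 the conclusion holds.
m = 7: 3^m = 2187 and 161·m = 1127, so 2187 > 1127.
Thus m = 7 disproves the claim, and no smaller m works.

m = 7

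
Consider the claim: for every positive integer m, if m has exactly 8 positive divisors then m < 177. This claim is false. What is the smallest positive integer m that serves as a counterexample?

m = 182

A counterexample is any positive integer m such that m has exactly 8 positive divisors but the claim fails; we check each in order.
For m = 24, 30, 40, 42, …, 165, 170, 174 the conclusion holds.
m = 182: τ(182) = 8; 182 ≥ 177.
So m = 182 is the smallest counterexample.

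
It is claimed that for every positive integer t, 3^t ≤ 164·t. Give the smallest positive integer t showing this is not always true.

For t = 1, 2, 3, 4, 5, 6 the conclusion holds.
t = 7: 3^t = 2187 and 164·t = 1148, so 2187 > 1148.
Thus t = 7 disproves the claim, and no smaller t works.

t = 7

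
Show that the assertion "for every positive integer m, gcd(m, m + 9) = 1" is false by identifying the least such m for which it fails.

m = 3

A counterexample is any positive integer m such that gcd(m, m + 9) > 1; we check each in order.
For m = 1, 2 the conclusion holds.
m = 3: gcd(3, 12) = 3.
Hence m = 3 is a counterexample.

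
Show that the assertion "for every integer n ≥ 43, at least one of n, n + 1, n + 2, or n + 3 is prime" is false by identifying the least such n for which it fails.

We need the least integer n ≥ 43 for which n, n + 1, n + 2, n + 3 are all composite.
For n = 43, 44, 45, 46, 47 the conclusion holds.
n = 48: 48 = 2 × 24; 49 = 7 × 7; 50 = 2 × 25; 51 = 3 × 17 — all composite.
So n = 48 is the smallest counterexample.

n = 48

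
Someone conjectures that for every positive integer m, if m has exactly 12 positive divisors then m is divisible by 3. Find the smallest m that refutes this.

m = 140

m = 60: τ(60) = 12; 60 mod 3 = 0.
m = 72: τ(72) = 12; 72 mod 3 = 0.
m = 84: τ(84) = 12; 84 mod 3 = 0.
m = 90: τ(90) = 12; 90 mod 3 = 0.
m = 96: τ(96) = 12; 96 mod 3 = 0.
m = 108: τ(108) = 12; 108 mod 3 = 0.
m = 126: τ(126) = 12; 126 mod 3 = 0.
m = 132: τ(132) = 12; 132 mod 3 = 0.
m = 140: τ(140) = 12; 140 mod 3 = 2.
So m = 140 is the smallest counterexample.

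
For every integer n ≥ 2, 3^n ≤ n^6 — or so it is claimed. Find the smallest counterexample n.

n = 15

A counterexample is any integer n ≥ 2 such that 3^n > n^6; we check each in order.
For n = 2, 3, 4, 5, …, 12, 13, 14 the conclusion holds.
n = 15: 3^n = 14348907 and n^6 = 11390625, so 14348907 > 11390625.
So n = 15 is the smallest counterexample.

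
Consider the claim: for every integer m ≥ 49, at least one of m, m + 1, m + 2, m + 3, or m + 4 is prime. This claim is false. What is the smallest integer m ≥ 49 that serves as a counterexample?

m = 54

Check each integer m ≥ 49 in order until m, m + 1, m + 2, m + 3, m + 4 are all composite.
m = 49: 53 is prime.
m = 50: 53 is prime.
m = 51: 53 is prime.
m = 52: 53 is prime.
m = 53: 53 is prime.
m = 54: 54 = 2 × 27; 55 = 5 × 11; 56 = 2 × 28; 57 = 3 × 19; 58 = 2 × 29 — all composite.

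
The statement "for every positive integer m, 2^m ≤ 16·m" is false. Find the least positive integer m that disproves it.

A counterexample is any positive integer m such that 2^m > 16·m; we check each in order.
The first 6 eligible values, up to m = 6, all satisfy the conclusion.
m = 7: 2^m = 128 and 16·m = 112, so 128 > 112.

m = 7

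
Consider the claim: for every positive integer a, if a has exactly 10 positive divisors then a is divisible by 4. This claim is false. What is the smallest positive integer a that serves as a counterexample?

a = 162

a = 48: τ(48) = 10; 48 mod 4 = 0.
a = 80: τ(80) = 10; 80 mod 4 = 0.
a = 112: τ(112) = 10; 112 mod 4 = 0.
a = 162: τ(162) = 10; 162 mod 4 = 2.
So a = 162 is the smallest counterexample.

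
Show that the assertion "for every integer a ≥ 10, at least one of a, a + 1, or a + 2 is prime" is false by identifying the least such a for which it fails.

We need the least integer a ≥ 10 for which a, a + 1, a + 2 are all composite.
a = 10: 11 is prime.
a = 11: 11 is prime.
a = 12: 13 is prime.
a = 13: 13 is prime.
a = 14: 14 = 2 × 7; 15 = 3 × 5; 16 = 2 × 8 — all composite.
Hence a = 14 is a counterexample.

a = 14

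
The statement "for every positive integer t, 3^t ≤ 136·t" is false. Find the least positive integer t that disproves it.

t = 7

t = 1: 3^t = 3 and 136·t = 136, so 3 ≤ 136.
t = 2: 3^t = 9 and 136·t = 272, so 9 ≤ 272.
t = 3: 3^t = 27 and 136·t = 408, so 27 ≤ 408.
t = 4: 3^t = 81 and 136·t = 544, so 81 ≤ 544.
t = 5: 3^t = 243 and 136·t = 680, so 243 ≤ 680.
t = 6: 3^t = 729 and 136·t = 816, so 729 ≤ 816.
t = 7: 3^t = 2187 and 136·t = 952, so 2187 > 952.
Thus t = 7 disproves the claim, and no smaller t works.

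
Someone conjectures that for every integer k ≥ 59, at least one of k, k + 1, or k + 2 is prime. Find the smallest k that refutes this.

k = 62

A counterexample is any integer k ≥ 59 such that k, k + 1, k + 2 are all composite; we check each in order.
k = 59: 59 is prime.
k = 60: 61 is prime.
k = 61: 61 is prime.
k = 62: 62 = 2 × 31; 63 = 3 × 21; 64 = 2 × 32 — all composite.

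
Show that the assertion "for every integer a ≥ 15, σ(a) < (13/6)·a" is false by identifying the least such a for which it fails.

a = 18

a = 15: σ(15) = 24; 24 < 65/2.
a = 16: σ(16) = 31; 31 < 104/3.
a = 17: σ(17) = 18; 18 < 221/6.
a = 18: σ(18) = 39; 39 ≥ 39.
Hence a = 18 is a counterexample.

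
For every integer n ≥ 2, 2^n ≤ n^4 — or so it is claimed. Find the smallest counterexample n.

Check each integer n ≥ 2 in order until 2^n > n^4.
For n = 2, 3, 4, 5, …, 14, 15, 16 the conclusion holds.
n = 17: 2^n = 131072 and n^4 = 83521, so 131072 > 83521.

n = 17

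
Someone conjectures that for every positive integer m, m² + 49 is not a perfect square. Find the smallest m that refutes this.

m = 24

For m = 1, 2, 3, 4, …, 21, 22, 23 the conclusion holds.
m = 24: 24² + 49 = 625 = 25², a perfect square.
Thus m = 24 disproves the claim, and no smaller m works.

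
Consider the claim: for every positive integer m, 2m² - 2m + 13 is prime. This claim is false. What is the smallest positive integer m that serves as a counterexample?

m = 3

For m = 1, 2 the conclusion holds.
m = 3: 2m² - 2m + 13 = 25 = 5 × 5, composite.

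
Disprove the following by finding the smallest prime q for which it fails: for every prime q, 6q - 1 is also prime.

Check each prime q in order until 6q - 1 is not prime.
q = 2: 6q - 1 = 11, prime.
q = 3: 6q - 1 = 17, prime.
q = 5: 6q - 1 = 29, prime.
q = 7: 6q - 1 = 41, prime.
q = 11: 6q - 1 = 65 = 5 × 13, not prime.

q = 11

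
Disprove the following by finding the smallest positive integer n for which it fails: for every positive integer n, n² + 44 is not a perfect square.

A counterexample is any positive integer n such that n² + 44 is a perfect square; we check each in order.
For n = 1, 2, 3, 4, 5, 6, 7, 8, 9 the conclusion holds.
n = 10: 10² + 44 = 144 = 12², a perfect square.
Hence n = 10 is a counterexample.

n = 10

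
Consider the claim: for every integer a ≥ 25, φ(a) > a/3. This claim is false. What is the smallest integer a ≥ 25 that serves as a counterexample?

a = 25: φ(25) = 20 and 25/3 = 25/3, so φ(25) > 25/3.
a = 26: φ(26) = 12 and 26/3 = 26/3, so φ(26) > 26/3.
a = 27: φ(27) = 18 and 27/3 = 9, so φ(27) > 27/3.
a = 28: φ(28) = 12 and 28/3 = 28/3, so φ(28) > 28/3.
a = 29: φ(29) = 28 and 29/3 = 29/3, so φ(29) > 29/3.
a = 30: φ(30) = 8 and 30/3 = 10, so φ(30) ≤ 30/3.
Hence a = 30 is a counterexample.

a = 30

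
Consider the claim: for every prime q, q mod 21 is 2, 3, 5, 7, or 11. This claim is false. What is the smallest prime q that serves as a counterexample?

For q = 2, 3, 5, 7, 11 the conclusion holds.
q = 13: 13 mod 21 = 13 — not in {2, 3, 5, 7, 11}.
Hence q = 13 is a counterexample.

q = 13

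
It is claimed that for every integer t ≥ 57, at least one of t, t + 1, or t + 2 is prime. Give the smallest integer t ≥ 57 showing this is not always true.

The first 5 eligible values, up to t = 61, all satisfy the conclusion.
t = 62: 62 = 2 × 31; 63 = 3 × 21; 64 = 2 × 32 — all composite.
Hence t = 62 is a counterexample.

t = 62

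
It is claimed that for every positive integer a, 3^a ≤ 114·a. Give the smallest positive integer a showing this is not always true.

Check each positive integer a in order until 3^a > 114·a.
a = 1: 3^a = 3 and 114·a = 114, so 3 ≤ 114.
a = 2: 3^a = 9 and 114·a = 228, so 9 ≤ 228.
a = 3: 3^a = 27 and 114·a = 342, so 27 ≤ 342.
a = 4: 3^a = 81 and 114·a = 456, so 81 ≤ 456.
a = 5: 3^a = 243 and 114·a = 570, so 243 ≤ 570.
a = 6: 3^a = 729 and 114·a = 684, so 729 > 684.

a = 6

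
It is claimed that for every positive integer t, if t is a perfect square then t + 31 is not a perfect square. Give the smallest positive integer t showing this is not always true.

The first 14 eligible values, up to t = 196, all satisfy the conclusion.
t = 225: 225 = 15² and 225 + 31 = 256 = 16².

t = 225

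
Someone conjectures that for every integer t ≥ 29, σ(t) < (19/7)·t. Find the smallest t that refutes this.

t = 60

For t = 29, 30, 31, 32, …, 57, 58, 59 the conclusion holds.
t = 60: σ(60) = 168; 168 ≥ 1140/7.
Hence t = 60 is a counterexample.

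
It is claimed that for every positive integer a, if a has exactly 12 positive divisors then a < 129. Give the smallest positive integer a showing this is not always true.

We need the least positive integer a for which a has exactly 12 positive divisors but the claim fails.
The first 7 eligible values, up to a = 126, all satisfy the conclusion.
a = 132: τ(132) = 12; 132 ≥ 129.
Hence a = 132 is a counterexample.

a = 132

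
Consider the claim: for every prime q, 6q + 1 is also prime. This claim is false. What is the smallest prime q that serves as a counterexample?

We need the least prime q for which 6q + 1 is not prime.
The first 7 eligible values, up to q = 17, all satisfy the conclusion.
q = 19: 6q + 1 = 115 = 5 × 23, not prime.
So q = 19 is the smallest counterexample.

q = 19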